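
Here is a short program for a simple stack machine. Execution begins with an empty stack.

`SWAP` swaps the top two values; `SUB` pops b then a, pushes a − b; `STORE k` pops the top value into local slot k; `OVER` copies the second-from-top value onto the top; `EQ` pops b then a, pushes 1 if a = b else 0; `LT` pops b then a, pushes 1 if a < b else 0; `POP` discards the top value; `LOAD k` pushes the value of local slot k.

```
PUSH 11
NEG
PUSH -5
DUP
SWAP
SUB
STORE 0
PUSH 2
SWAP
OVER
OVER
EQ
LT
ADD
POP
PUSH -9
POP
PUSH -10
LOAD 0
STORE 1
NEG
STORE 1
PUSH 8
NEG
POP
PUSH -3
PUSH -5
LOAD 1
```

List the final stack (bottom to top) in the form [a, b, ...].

[-3, -5, 10]

PUSH 11  -> [11]
NEG      -> [-11]
PUSH -5  -> [-11, -5]
DUP      -> [-11, -5, -5]
SWAP     -> [-11, -5, -5]
SUB      -> [-11, 0]
STORE 0  -> [-11]
PUSH 2   -> [-11, 2]
SWAP     -> [2, -11]
OVER     -> [2, -11, 2]
OVER     -> [2, -11, 2, -11]
EQ       -> [2, -11, 0]
LT       -> [2, 1]
ADD      -> [3]
POP      -> []
PUSH -9  -> [-9]
POP      -> []
PUSH -10 -> [-10]
LOAD 0   -> [-10, 0]
STORE 1  -> [-10]
NEG      -> [10]
STORE 1  -> []
PUSH 8   -> [8]
NEG      -> [-8]
POP      -> []
PUSH -3  -> [-3]
PUSH -5  -> [-3, -5]
LOAD 1   -> [-3, -5, 10]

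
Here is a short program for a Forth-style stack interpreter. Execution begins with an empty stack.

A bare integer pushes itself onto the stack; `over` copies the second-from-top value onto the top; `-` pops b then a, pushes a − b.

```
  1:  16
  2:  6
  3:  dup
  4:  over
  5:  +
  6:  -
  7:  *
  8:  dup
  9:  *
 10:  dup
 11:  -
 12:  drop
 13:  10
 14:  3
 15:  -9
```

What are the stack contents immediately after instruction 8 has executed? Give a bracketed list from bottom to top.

[-96, -96]

16    16
6     16 6
dup   16 6 6
over  16 6 6 6
+     16 6 12
-     16 -6
*     -96
dup   -96 -96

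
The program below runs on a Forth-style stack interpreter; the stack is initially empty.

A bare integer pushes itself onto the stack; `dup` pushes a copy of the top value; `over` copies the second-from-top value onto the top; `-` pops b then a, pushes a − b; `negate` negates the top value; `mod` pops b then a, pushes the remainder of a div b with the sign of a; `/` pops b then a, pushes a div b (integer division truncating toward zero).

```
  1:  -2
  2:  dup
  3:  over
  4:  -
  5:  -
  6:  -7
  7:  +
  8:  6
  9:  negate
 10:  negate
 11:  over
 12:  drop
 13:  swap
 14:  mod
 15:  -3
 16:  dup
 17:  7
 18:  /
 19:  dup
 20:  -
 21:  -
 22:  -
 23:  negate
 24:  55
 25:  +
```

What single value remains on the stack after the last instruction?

46

-2     → [-2]
dup    → [-2, -2]
over   → [-2, -2, -2]
-      → [-2, 0]
-      → [-2]
-7     → [-2, -7]
+      → [-9]
6      → [-9, 6]
negate → [-9, -6]
negate → [-9, 6]
over   → [-9, 6, -9]
drop   → [-9, 6]
swap   → [6, -9]
mod    → [6]
-3     → [6, -3]
dup    → [6, -3, -3]
7      → [6, -3, -3, 7]
/      → [6, -3, 0]
dup    → [6, -3, 0, 0]
-      → [6, -3, 0]
-      → [6, -3]
-      → [9]
negate → [-9]
55     → [-9, 55]
+      → [46]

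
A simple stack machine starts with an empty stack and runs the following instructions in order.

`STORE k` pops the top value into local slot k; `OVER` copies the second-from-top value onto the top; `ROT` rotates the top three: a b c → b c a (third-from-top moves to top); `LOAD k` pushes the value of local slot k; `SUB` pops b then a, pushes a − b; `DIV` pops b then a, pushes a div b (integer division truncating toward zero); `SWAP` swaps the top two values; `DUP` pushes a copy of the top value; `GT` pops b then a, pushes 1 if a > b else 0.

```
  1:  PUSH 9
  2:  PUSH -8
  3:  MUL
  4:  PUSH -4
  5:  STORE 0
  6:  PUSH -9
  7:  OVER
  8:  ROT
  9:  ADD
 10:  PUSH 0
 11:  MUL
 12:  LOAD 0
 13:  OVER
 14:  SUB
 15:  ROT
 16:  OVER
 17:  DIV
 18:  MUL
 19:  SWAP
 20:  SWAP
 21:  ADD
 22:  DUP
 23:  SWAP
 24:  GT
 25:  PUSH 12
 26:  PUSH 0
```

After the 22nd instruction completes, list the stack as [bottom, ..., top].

PUSH 9   [9]
PUSH -8  [9, -8]
MUL      [-72]
PUSH -4  [-72, -4]
STORE 0  [-72]
PUSH -9  [-72, -9]
OVER     [-72, -9, -72]
ROT      [-9, -72, -72]
ADD      [-9, -144]
PUSH 0   [-9, -144, 0]
MUL      [-9, 0]
LOAD 0   [-9, 0, -4]
OVER     [-9, 0, -4, 0]
SUB      [-9, 0, -4]
ROT      [0, -4, -9]
OVER     [0, -4, -9, -4]
DIV      [0, -4, 2]
MUL      [0, -8]
SWAP     [-8, 0]
SWAP     [0, -8]
ADD      [-8]
DUP      [-8, -8]

[-8, -8]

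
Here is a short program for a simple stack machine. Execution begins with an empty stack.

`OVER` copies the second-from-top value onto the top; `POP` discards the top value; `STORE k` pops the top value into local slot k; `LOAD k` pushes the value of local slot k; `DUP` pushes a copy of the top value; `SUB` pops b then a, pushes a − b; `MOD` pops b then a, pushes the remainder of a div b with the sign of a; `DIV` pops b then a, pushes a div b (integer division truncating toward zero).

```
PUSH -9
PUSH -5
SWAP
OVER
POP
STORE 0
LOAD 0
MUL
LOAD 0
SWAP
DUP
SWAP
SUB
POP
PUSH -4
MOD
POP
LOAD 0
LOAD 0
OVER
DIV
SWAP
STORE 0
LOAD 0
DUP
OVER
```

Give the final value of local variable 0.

PUSH -9 -> [-9]
PUSH -5 -> [-9, -5]
SWAP    -> [-5, -9]
OVER    -> [-5, -9, -5]
POP     -> [-5, -9]
STORE 0 -> [-5]
LOAD 0  -> [-5, -9]
MUL     -> [45]
LOAD 0  -> [45, -9]
SWAP    -> [-9, 45]
DUP     -> [-9, 45, 45]
SWAP    -> [-9, 45, 45]
SUB     -> [-9, 0]
POP     -> [-9]
PUSH -4 -> [-9, -4]
MOD     -> [-1]
POP     -> []
LOAD 0  -> [-9]
LOAD 0  -> [-9, -9]
OVER    -> [-9, -9, -9]
DIV     -> [-9, 1]
SWAP    -> [1, -9]
STORE 0 -> [1]
LOAD 0  -> [1, -9]
DUP     -> [1, -9, -9]
OVER    -> [1, -9, -9, -9]

-9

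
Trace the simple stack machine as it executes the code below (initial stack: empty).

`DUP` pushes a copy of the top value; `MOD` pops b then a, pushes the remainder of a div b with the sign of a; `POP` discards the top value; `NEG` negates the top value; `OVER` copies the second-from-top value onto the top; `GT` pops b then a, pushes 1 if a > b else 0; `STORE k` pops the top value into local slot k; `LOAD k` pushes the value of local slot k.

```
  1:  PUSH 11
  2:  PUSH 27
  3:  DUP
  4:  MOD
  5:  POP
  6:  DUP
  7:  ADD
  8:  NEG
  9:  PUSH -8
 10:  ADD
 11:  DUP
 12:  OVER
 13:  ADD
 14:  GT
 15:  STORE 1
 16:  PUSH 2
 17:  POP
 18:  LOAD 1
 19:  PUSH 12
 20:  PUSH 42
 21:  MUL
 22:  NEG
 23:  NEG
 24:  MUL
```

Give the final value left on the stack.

PUSH 11 : [11]
PUSH 27 : [11, 27]
DUP     : [11, 27, 27]
MOD     : [11, 0]
POP     : [11]
DUP     : [11, 11]
ADD     : [22]
NEG     : [-22]
PUSH -8 : [-22, -8]
ADD     : [-30]
DUP     : [-30, -30]
OVER    : [-30, -30, -30]
ADD     : [-30, -60]
GT      : [1]
STORE 1 : []
PUSH 2  : [2]
POP     : []
LOAD 1  : [1]
PUSH 12 : [1, 12]
PUSH 42 : [1, 12, 42]
MUL     : [1, 504]
NEG     : [1, -504]
NEG     : [1, 504]
MUL     : [504]

504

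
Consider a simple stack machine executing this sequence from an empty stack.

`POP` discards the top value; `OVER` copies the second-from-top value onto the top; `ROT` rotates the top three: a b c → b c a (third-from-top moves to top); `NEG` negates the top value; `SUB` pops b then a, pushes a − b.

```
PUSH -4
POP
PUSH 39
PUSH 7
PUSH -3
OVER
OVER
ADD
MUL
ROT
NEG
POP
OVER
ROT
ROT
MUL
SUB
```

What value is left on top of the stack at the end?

91

PUSH -4 : -4
POP     : (empty)
PUSH 39 : 39
PUSH 7  : 39 7
PUSH -3 : 39 7 -3
OVER    : 39 7 -3 7
OVER    : 39 7 -3 7 -3
ADD     : 39 7 -3 4
MUL     : 39 7 -12
ROT     : 7 -12 39
NEG     : 7 -12 -39
POP     : 7 -12
OVER    : 7 -12 7
ROT     : -12 7 7
ROT     : 7 7 -12
MUL     : 7 -84
SUB     : 91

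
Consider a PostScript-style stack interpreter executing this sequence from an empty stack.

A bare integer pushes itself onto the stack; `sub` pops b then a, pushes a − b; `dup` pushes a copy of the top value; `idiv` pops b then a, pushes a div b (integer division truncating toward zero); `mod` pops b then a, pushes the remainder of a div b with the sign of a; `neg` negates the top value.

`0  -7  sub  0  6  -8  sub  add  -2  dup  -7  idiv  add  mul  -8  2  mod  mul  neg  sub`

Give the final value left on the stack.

0    → [0]
-7   → [0, -7]
sub  → [7]
0    → [7, 0]
6    → [7, 0, 6]
-8   → [7, 0, 6, -8]
sub  → [7, 0, 14]
add  → [7, 14]
-2   → [7, 14, -2]
dup  → [7, 14, -2, -2]
-7   → [7, 14, -2, -2, -7]
idiv → [7, 14, -2, 0]
add  → [7, 14, -2]
mul  → [7, -28]
-8   → [7, -28, -8]
2    → [7, -28, -8, 2]
mod  → [7, -28, 0]
mul  → [7, 0]
neg  → [7, 0]
sub  → [7]

7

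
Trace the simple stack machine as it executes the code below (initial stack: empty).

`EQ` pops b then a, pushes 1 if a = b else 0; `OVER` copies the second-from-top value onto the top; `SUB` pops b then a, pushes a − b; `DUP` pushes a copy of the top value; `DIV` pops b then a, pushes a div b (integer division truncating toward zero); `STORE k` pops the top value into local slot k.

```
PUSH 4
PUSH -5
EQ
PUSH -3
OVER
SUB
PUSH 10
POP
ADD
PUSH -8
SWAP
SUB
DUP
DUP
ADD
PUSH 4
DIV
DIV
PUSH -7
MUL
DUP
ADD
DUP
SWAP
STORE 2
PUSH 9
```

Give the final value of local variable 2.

-28

PUSH 4  : [4]
PUSH -5 : [4, -5]
EQ      : [0]
PUSH -3 : [0, -3]
OVER    : [0, -3, 0]
SUB     : [0, -3]
PUSH 10 : [0, -3, 10]
POP     : [0, -3]
ADD     : [-3]
PUSH -8 : [-3, -8]
SWAP    : [-8, -3]
SUB     : [-5]
DUP     : [-5, -5]
DUP     : [-5, -5, -5]
ADD     : [-5, -10]
PUSH 4  : [-5, -10, 4]
DIV     : [-5, -2]
DIV     : [2]
PUSH -7 : [2, -7]
MUL     : [-14]
DUP     : [-14, -14]
ADD     : [-28]
DUP     : [-28, -28]
SWAP    : [-28, -28]
STORE 2 : [-28]
PUSH 9  : [-28, 9]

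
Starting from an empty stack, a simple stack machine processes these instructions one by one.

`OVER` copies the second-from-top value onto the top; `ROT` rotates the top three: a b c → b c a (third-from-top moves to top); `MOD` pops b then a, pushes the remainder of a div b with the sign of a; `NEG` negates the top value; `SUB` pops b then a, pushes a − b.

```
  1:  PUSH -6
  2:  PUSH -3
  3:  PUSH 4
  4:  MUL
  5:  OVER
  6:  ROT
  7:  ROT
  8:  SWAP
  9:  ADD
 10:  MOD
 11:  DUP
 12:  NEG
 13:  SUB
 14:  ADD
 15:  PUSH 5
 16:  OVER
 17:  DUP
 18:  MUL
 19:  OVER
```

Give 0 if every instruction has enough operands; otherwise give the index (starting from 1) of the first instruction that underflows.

PUSH -6  -6
PUSH -3  -6 -3
PUSH 4   -6 -3 4
MUL      -6 -12
OVER     -6 -12 -6
ROT      -12 -6 -6
ROT      -6 -6 -12
SWAP     -6 -12 -6
ADD      -6 -18
MOD      -6
DUP      -6 -6
NEG      -6 6
SUB      -12
ADD  — needs 2 operands, stack has 1 → underflow

14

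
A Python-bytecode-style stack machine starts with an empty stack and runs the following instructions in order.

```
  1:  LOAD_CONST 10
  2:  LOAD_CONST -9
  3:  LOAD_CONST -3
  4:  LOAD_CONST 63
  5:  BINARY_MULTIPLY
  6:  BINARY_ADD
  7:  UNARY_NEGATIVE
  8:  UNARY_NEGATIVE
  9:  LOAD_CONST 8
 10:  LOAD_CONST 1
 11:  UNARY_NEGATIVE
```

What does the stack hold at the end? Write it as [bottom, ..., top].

LOAD_CONST 10   -> [10]
LOAD_CONST -9   -> [10, -9]
LOAD_CONST -3   -> [10, -9, -3]
LOAD_CONST 63   -> [10, -9, -3, 63]
BINARY_MULTIPLY -> [10, -9, -189]
BINARY_ADD      -> [10, -198]
UNARY_NEGATIVE  -> [10, 198]
UNARY_NEGATIVE  -> [10, -198]
LOAD_CONST 8    -> [10, -198, 8]
LOAD_CONST 1    -> [10, -198, 8, 1]
UNARY_NEGATIVE  -> [10, -198, 8, -1]

[10, -198, 8, -1]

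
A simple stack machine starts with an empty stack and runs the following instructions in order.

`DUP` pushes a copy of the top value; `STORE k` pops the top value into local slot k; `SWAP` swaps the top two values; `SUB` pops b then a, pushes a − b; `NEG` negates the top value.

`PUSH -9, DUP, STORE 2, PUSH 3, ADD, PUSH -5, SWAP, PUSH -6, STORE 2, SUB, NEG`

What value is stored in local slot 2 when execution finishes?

PUSH -9  [-9]
DUP      [-9, -9]
STORE 2  [-9]
PUSH 3   [-9, 3]
ADD      [-6]
PUSH -5  [-6, -5]
SWAP     [-5, -6]
PUSH -6  [-5, -6, -6]
STORE 2  [-5, -6]
SUB      [1]
NEG      [-1]

-6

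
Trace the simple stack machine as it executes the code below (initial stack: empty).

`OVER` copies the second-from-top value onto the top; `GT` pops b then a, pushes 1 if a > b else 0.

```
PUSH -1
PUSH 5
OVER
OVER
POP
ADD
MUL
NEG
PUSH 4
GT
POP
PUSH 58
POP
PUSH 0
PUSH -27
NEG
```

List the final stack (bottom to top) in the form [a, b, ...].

PUSH -1  : [-1]
PUSH 5   : [-1, 5]
OVER     : [-1, 5, -1]
OVER     : [-1, 5, -1, 5]
POP      : [-1, 5, -1]
ADD      : [-1, 4]
MUL      : [-4]
NEG      : [4]
PUSH 4   : [4, 4]
GT       : [0]
POP      : []
PUSH 58  : [58]
POP      : []
PUSH 0   : [0]
PUSH -27 : [0, -27]
NEG      : [0, 27]

[0, 27]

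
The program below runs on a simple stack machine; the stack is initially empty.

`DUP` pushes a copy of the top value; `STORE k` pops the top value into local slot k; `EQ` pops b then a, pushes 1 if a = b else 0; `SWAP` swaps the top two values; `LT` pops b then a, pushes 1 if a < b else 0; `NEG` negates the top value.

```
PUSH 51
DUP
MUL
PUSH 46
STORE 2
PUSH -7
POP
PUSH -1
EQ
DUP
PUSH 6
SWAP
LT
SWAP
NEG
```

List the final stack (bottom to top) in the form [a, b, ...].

PUSH 51 : [51]
DUP     : [51, 51]
MUL     : [2601]
PUSH 46 : [2601, 46]
STORE 2 : [2601]
PUSH -7 : [2601, -7]
POP     : [2601]
PUSH -1 : [2601, -1]
EQ      : [0]
DUP     : [0, 0]
PUSH 6  : [0, 0, 6]
SWAP    : [0, 6, 0]
LT      : [0, 0]
SWAP    : [0, 0]
NEG     : [0, 0]

[0, 0]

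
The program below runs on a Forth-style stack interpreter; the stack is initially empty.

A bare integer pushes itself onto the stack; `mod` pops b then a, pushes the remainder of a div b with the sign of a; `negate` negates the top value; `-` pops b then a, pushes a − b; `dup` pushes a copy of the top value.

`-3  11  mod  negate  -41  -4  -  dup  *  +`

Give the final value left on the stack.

1372

-3      [-3]
11      [-3, 11]
mod     [-3]
negate  [3]
-41     [3, -41]
-4      [3, -41, -4]
-       [3, -37]
dup     [3, -37, -37]
*       [3, 1369]
+       [1372]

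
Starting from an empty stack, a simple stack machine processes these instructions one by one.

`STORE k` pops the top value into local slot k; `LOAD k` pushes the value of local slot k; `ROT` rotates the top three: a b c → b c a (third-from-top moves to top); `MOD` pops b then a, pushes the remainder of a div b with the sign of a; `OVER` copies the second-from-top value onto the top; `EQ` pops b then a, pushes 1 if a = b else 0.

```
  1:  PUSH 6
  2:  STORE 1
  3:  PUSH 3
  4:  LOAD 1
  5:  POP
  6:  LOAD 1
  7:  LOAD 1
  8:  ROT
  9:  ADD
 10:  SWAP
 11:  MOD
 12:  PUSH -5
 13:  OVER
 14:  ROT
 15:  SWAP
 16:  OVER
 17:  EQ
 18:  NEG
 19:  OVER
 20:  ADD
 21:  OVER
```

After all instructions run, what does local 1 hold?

PUSH 6  : 6
STORE 1 : (empty)
PUSH 3  : 3
LOAD 1  : 3 6
POP     : 3
LOAD 1  : 3 6
LOAD 1  : 3 6 6
ROT     : 6 6 3
ADD     : 6 9
SWAP    : 9 6
MOD     : 3
PUSH -5 : 3 -5
OVER    : 3 -5 3
ROT     : -5 3 3
SWAP    : -5 3 3
OVER    : -5 3 3 3
EQ      : -5 3 1
NEG     : -5 3 -1
OVER    : -5 3 -1 3
ADD     : -5 3 2
OVER    : -5 3 2 3

6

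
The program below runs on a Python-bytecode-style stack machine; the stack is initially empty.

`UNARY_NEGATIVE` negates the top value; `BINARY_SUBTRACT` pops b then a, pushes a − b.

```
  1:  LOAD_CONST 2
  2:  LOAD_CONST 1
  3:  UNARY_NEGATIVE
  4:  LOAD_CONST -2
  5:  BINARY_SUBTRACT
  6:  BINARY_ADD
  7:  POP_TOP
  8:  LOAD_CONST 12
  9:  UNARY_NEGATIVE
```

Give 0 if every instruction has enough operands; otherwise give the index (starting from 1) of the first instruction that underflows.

0

LOAD_CONST 2    : [2]
LOAD_CONST 1    : [2, 1]
UNARY_NEGATIVE  : [2, -1]
LOAD_CONST -2   : [2, -1, -2]
BINARY_SUBTRACT : [2, 1]
BINARY_ADD      : [3]
POP_TOP         : []
LOAD_CONST 12   : [12]
UNARY_NEGATIVE  : [-12]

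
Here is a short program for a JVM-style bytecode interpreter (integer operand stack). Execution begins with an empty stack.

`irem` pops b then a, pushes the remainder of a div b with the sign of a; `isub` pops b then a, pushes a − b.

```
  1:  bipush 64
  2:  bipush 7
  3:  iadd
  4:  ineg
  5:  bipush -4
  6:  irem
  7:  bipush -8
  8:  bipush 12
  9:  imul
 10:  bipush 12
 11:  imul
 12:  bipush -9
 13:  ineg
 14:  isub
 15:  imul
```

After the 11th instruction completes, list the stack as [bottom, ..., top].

[-3, -1152]

bipush 64 -> [64]
bipush 7  -> [64, 7]
iadd      -> [71]
ineg      -> [-71]
bipush -4 -> [-71, -4]
irem      -> [-3]
bipush -8 -> [-3, -8]
bipush 12 -> [-3, -8, 12]
imul      -> [-3, -96]
bipush 12 -> [-3, -96, 12]
imul      -> [-3, -1152]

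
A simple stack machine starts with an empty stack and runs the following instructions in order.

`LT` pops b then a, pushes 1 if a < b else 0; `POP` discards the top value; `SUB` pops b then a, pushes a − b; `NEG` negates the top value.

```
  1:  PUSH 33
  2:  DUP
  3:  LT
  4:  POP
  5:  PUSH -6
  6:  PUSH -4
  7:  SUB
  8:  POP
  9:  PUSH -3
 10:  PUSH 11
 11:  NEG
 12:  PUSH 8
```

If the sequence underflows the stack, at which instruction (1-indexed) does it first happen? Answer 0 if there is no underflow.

PUSH 33 → [33]
DUP     → [33, 33]
LT      → [0]
POP     → []
PUSH -6 → [-6]
PUSH -4 → [-6, -4]
SUB     → [-2]
POP     → []
PUSH -3 → [-3]
PUSH 11 → [-3, 11]
NEG     → [-3, -11]
PUSH 8  → [-3, -11, 8]

0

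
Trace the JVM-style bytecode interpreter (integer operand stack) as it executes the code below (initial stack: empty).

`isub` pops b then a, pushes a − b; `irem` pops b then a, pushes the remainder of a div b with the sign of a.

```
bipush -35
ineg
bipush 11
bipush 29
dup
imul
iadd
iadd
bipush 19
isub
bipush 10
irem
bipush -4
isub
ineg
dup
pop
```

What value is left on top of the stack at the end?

bipush -35 : [-35]
ineg       : [35]
bipush 11  : [35, 11]
bipush 29  : [35, 11, 29]
dup        : [35, 11, 29, 29]
imul       : [35, 11, 841]
iadd       : [35, 852]
iadd       : [887]
bipush 19  : [887, 19]
isub       : [868]
bipush 10  : [868, 10]
irem       : [8]
bipush -4  : [8, -4]
isub       : [12]
ineg       : [-12]
dup        : [-12, -12]
pop        : [-12]

-12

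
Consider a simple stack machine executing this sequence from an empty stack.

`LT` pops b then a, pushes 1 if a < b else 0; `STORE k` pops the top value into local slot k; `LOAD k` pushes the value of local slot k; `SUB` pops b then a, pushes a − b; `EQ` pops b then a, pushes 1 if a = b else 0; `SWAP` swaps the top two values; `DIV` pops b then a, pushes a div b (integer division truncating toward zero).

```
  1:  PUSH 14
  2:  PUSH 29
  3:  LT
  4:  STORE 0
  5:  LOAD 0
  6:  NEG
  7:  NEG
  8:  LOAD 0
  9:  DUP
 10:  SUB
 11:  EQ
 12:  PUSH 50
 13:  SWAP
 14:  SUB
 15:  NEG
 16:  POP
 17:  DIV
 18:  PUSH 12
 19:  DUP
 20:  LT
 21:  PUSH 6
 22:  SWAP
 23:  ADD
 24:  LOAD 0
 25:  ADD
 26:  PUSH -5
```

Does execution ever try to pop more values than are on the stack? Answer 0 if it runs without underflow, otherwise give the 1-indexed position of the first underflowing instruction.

PUSH 14 : 14
PUSH 29 : 14 29
LT      : 1
STORE 0 : (empty)
LOAD 0  : 1
NEG     : -1
NEG     : 1
LOAD 0  : 1 1
DUP     : 1 1 1
SUB     : 1 0
EQ      : 0
PUSH 50 : 0 50
SWAP    : 50 0
SUB     : 50
NEG     : -50
POP     : (empty)
DIV  — needs 2 operands, stack has 0 → underflow

17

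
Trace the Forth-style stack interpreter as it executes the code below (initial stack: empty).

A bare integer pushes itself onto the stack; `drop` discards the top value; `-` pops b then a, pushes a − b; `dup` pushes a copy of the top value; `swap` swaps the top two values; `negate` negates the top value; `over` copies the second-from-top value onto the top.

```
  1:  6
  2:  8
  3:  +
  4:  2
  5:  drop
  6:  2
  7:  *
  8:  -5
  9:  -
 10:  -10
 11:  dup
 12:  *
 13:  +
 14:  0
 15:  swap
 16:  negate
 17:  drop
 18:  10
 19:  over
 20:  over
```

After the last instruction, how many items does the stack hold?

4

6      → [6]
8      → [6, 8]
+      → [14]
2      → [14, 2]
drop   → [14]
2      → [14, 2]
*      → [28]
-5     → [28, -5]
-      → [33]
-10    → [33, -10]
dup    → [33, -10, -10]
*      → [33, 100]
+      → [133]
0      → [133, 0]
swap   → [0, 133]
negate → [0, -133]
drop   → [0]
10     → [0, 10]
over   → [0, 10, 0]
over   → [0, 10, 0, 10]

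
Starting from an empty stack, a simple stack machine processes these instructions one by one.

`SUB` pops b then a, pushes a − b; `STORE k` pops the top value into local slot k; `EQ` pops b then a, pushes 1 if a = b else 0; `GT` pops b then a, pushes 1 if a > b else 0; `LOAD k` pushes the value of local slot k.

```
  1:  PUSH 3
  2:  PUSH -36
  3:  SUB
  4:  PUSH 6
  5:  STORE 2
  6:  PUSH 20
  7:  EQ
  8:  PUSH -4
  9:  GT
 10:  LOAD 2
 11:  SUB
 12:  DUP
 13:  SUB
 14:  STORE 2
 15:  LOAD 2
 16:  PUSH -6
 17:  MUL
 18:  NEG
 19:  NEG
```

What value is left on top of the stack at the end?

0

PUSH 3   -> 3
PUSH -36 -> 3 -36
SUB      -> 39
PUSH 6   -> 39 6
STORE 2  -> 39
PUSH 20  -> 39 20
EQ       -> 0
PUSH -4  -> 0 -4
GT       -> 1
LOAD 2   -> 1 6
SUB      -> -5
DUP      -> -5 -5
SUB      -> 0
STORE 2  -> (empty)
LOAD 2   -> 0
PUSH -6  -> 0 -6
MUL      -> 0
NEG      -> 0
NEG      -> 0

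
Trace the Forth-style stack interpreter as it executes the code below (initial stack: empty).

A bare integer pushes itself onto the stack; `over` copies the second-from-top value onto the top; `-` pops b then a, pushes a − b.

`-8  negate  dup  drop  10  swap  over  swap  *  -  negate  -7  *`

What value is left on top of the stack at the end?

-8     → [-8]
negate → [8]
dup    → [8, 8]
drop   → [8]
10     → [8, 10]
swap   → [10, 8]
over   → [10, 8, 10]
swap   → [10, 10, 8]
*      → [10, 80]
-      → [-70]
negate → [70]
-7     → [70, -7]
*      → [-490]

-490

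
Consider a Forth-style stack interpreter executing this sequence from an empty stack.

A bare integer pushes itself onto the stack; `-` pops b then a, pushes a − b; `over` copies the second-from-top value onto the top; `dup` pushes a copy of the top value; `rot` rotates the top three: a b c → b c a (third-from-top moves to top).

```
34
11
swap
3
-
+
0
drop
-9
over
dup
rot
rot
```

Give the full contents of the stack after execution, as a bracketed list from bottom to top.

34   → [34]
11   → [34, 11]
swap → [11, 34]
3    → [11, 34, 3]
-    → [11, 31]
+    → [42]
0    → [42, 0]
drop → [42]
-9   → [42, -9]
over → [42, -9, 42]
dup  → [42, -9, 42, 42]
rot  → [42, 42, 42, -9]
rot  → [42, 42, -9, 42]

[42, 42, -9, 42]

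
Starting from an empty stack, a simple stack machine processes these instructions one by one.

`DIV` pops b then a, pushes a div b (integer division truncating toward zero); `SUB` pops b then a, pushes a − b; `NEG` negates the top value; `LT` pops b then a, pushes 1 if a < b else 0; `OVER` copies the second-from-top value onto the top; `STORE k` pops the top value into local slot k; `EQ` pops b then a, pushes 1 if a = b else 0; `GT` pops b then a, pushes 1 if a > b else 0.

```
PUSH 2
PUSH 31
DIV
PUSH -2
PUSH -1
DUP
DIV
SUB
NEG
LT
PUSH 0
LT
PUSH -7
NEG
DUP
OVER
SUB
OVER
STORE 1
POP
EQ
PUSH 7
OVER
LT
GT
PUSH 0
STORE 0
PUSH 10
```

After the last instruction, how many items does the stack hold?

PUSH 2  -> 2
PUSH 31 -> 2 31
DIV     -> 0
PUSH -2 -> 0 -2
PUSH -1 -> 0 -2 -1
DUP     -> 0 -2 -1 -1
DIV     -> 0 -2 1
SUB     -> 0 -3
NEG     -> 0 3
LT      -> 1
PUSH 0  -> 1 0
LT      -> 0
PUSH -7 -> 0 -7
NEG     -> 0 7
DUP     -> 0 7 7
OVER    -> 0 7 7 7
SUB     -> 0 7 0
OVER    -> 0 7 0 7
STORE 1 -> 0 7 0
POP     -> 0 7
EQ      -> 0
PUSH 7  -> 0 7
OVER    -> 0 7 0
LT      -> 0 0
GT      -> 0
PUSH 0  -> 0 0
STORE 0 -> 0
PUSH 10 -> 0 10

2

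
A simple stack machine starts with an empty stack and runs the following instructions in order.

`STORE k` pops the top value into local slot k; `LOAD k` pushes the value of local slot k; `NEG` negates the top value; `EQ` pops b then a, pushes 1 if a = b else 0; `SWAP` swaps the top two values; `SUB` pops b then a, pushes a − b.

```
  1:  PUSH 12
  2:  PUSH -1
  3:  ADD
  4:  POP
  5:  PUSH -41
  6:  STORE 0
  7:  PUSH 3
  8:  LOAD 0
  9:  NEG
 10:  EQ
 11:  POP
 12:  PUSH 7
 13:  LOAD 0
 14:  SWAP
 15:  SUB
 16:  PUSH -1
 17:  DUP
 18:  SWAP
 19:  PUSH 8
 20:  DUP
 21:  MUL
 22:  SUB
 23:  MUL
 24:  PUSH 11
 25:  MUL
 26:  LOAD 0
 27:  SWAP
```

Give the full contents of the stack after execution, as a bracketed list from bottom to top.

PUSH 12  -> 12
PUSH -1  -> 12 -1
ADD      -> 11
POP      -> (empty)
PUSH -41 -> -41
STORE 0  -> (empty)
PUSH 3   -> 3
LOAD 0   -> 3 -41
NEG      -> 3 41
EQ       -> 0
POP      -> (empty)
PUSH 7   -> 7
LOAD 0   -> 7 -41
SWAP     -> -41 7
SUB      -> -48
PUSH -1  -> -48 -1
DUP      -> -48 -1 -1
SWAP     -> -48 -1 -1
PUSH 8   -> -48 -1 -1 8
DUP      -> -48 -1 -1 8 8
MUL      -> -48 -1 -1 64
SUB      -> -48 -1 -65
MUL      -> -48 65
PUSH 11  -> -48 65 11
MUL      -> -48 715
LOAD 0   -> -48 715 -41
SWAP     -> -48 -41 715

[-48, -41, 715]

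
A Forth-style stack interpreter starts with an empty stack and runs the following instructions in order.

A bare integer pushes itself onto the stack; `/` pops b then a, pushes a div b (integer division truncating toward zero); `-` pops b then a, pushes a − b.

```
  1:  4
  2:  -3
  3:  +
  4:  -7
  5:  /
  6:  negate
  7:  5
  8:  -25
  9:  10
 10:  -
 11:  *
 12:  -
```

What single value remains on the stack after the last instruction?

175

4      -> [4]
-3     -> [4, -3]
+      -> [1]
-7     -> [1, -7]
/      -> [0]
negate -> [0]
5      -> [0, 5]
-25    -> [0, 5, -25]
10     -> [0, 5, -25, 10]
-      -> [0, 5, -35]
*      -> [0, -175]
-      -> [175]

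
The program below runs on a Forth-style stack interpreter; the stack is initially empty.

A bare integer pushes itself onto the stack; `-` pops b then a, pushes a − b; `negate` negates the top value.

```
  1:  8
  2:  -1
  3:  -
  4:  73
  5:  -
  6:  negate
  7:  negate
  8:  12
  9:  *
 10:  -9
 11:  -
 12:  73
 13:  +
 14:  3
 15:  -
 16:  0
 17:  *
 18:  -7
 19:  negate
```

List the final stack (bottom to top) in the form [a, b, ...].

8       8
-1      8 -1
-       9
73      9 73
-       -64
negate  64
negate  -64
12      -64 12
*       -768
-9      -768 -9
-       -759
73      -759 73
+       -686
3       -686 3
-       -689
0       -689 0
*       0
-7      0 -7
negate  0 7

[0, 7]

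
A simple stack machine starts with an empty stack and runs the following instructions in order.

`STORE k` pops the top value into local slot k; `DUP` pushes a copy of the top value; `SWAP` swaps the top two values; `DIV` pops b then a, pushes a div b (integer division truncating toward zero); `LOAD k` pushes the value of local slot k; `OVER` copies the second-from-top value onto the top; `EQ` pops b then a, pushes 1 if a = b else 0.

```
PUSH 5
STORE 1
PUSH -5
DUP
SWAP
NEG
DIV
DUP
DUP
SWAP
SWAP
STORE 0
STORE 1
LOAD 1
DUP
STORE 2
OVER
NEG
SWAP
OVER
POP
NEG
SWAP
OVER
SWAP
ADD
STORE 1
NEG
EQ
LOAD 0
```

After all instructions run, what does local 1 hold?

2

PUSH 5   [5]
STORE 1  []
PUSH -5  [-5]
DUP      [-5, -5]
SWAP     [-5, -5]
NEG      [-5, 5]
DIV      [-1]
DUP      [-1, -1]
DUP      [-1, -1, -1]
SWAP     [-1, -1, -1]
SWAP     [-1, -1, -1]
STORE 0  [-1, -1]
STORE 1  [-1]
LOAD 1   [-1, -1]
DUP      [-1, -1, -1]
STORE 2  [-1, -1]
OVER     [-1, -1, -1]
NEG      [-1, -1, 1]
SWAP     [-1, 1, -1]
OVER     [-1, 1, -1, 1]
POP      [-1, 1, -1]
NEG      [-1, 1, 1]
SWAP     [-1, 1, 1]
OVER     [-1, 1, 1, 1]
SWAP     [-1, 1, 1, 1]
ADD      [-1, 1, 2]
STORE 1  [-1, 1]
NEG      [-1, -1]
EQ       [1]
LOAD 0   [1, -1]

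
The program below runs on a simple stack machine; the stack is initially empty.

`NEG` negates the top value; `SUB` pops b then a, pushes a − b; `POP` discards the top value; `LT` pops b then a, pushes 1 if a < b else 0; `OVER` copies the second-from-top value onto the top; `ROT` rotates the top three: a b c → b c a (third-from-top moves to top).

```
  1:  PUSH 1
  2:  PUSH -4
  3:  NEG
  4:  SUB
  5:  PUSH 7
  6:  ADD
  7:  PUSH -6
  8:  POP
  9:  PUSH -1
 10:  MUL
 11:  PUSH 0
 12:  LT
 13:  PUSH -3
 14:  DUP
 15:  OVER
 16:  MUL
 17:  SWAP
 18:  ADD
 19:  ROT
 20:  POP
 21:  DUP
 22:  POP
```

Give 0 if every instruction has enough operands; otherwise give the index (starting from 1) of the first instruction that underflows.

PUSH 1  : 1
PUSH -4 : 1 -4
NEG     : 1 4
SUB     : -3
PUSH 7  : -3 7
ADD     : 4
PUSH -6 : 4 -6
POP     : 4
PUSH -1 : 4 -1
MUL     : -4
PUSH 0  : -4 0
LT      : 1
PUSH -3 : 1 -3
DUP     : 1 -3 -3
OVER    : 1 -3 -3 -3
MUL     : 1 -3 9
SWAP    : 1 9 -3
ADD     : 1 6
ROT  — needs 3 operands, stack has 2 → underflow

19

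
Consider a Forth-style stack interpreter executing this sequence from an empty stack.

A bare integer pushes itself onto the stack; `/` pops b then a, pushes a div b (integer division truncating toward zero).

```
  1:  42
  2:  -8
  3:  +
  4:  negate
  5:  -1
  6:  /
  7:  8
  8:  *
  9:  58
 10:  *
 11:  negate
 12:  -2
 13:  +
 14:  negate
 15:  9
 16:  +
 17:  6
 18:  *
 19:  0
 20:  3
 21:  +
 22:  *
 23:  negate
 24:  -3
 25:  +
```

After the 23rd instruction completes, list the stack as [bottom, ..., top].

[-284166]

42     → [42]
-8     → [42, -8]
+      → [34]
negate → [-34]
-1     → [-34, -1]
/      → [34]
8      → [34, 8]
*      → [272]
58     → [272, 58]
*      → [15776]
negate → [-15776]
-2     → [-15776, -2]
+      → [-15778]
negate → [15778]
9      → [15778, 9]
+      → [15787]
6      → [15787, 6]
*      → [94722]
0      → [94722, 0]
3      → [94722, 0, 3]
+      → [94722, 3]
*      → [284166]
negate → [-284166]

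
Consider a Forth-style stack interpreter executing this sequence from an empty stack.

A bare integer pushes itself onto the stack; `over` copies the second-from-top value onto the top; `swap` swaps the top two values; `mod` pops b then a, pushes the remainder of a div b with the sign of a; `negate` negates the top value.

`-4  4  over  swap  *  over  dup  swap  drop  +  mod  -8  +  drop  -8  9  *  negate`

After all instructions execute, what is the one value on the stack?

-4      [-4]
4       [-4, 4]
over    [-4, 4, -4]
swap    [-4, -4, 4]
*       [-4, -16]
over    [-4, -16, -4]
dup     [-4, -16, -4, -4]
swap    [-4, -16, -4, -4]
drop    [-4, -16, -4]
+       [-4, -20]
mod     [-4]
-8      [-4, -8]
+       [-12]
drop    []
-8      [-8]
9       [-8, 9]
*       [-72]
negate  [72]

72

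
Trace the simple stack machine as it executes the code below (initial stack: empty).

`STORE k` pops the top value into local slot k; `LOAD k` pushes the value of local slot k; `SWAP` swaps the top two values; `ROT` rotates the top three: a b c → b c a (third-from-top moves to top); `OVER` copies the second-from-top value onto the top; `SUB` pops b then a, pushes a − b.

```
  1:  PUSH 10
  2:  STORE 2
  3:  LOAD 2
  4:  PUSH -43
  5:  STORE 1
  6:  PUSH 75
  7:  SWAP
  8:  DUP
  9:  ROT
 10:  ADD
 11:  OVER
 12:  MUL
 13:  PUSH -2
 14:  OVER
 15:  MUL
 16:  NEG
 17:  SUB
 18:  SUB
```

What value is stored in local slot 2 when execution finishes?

PUSH 10  : 10
STORE 2  : (empty)
LOAD 2   : 10
PUSH -43 : 10 -43
STORE 1  : 10
PUSH 75  : 10 75
SWAP     : 75 10
DUP      : 75 10 10
ROT      : 10 10 75
ADD      : 10 85
OVER     : 10 85 10
MUL      : 10 850
PUSH -2  : 10 850 -2
OVER     : 10 850 -2 850
MUL      : 10 850 -1700
NEG      : 10 850 1700
SUB      : 10 -850
SUB      : 860

10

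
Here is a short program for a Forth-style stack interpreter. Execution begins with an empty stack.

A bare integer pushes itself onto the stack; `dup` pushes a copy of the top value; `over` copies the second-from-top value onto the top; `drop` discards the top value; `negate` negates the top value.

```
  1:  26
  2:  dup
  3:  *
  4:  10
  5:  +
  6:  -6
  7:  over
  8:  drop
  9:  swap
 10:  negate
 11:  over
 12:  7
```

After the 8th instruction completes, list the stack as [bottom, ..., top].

[686, -6]

26   → 26
dup  → 26 26
*    → 676
10   → 676 10
+    → 686
-6   → 686 -6
over → 686 -6 686
drop → 686 -6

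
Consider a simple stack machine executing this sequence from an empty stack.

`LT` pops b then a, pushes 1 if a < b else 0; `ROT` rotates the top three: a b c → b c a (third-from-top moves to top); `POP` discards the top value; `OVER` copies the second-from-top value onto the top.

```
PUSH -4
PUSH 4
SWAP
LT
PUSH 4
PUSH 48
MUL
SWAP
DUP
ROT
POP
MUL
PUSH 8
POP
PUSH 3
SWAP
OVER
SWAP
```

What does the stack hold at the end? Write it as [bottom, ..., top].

[3, 3, 0]

PUSH -4 → -4
PUSH 4  → -4 4
SWAP    → 4 -4
LT      → 0
PUSH 4  → 0 4
PUSH 48 → 0 4 48
MUL     → 0 192
SWAP    → 192 0
DUP     → 192 0 0
ROT     → 0 0 192
POP     → 0 0
MUL     → 0
PUSH 8  → 0 8
POP     → 0
PUSH 3  → 0 3
SWAP    → 3 0
OVER    → 3 0 3
SWAP    → 3 3 0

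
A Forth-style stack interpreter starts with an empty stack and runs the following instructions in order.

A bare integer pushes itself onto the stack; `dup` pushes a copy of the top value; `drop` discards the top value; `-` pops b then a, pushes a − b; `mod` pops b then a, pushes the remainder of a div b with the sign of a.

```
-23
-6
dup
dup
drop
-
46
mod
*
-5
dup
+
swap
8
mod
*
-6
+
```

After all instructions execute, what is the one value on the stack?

-23  : -23
-6   : -23 -6
dup  : -23 -6 -6
dup  : -23 -6 -6 -6
drop : -23 -6 -6
-    : -23 0
46   : -23 0 46
mod  : -23 0
*    : 0
-5   : 0 -5
dup  : 0 -5 -5
+    : 0 -10
swap : -10 0
8    : -10 0 8
mod  : -10 0
*    : 0
-6   : 0 -6
+    : -6

-6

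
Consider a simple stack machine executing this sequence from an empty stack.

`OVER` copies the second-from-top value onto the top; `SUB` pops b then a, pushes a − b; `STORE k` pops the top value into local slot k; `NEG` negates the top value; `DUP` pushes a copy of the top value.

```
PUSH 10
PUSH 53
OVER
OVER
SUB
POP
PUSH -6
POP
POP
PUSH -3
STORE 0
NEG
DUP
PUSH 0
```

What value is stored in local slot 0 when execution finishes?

PUSH 10  10
PUSH 53  10 53
OVER     10 53 10
OVER     10 53 10 53
SUB      10 53 -43
POP      10 53
PUSH -6  10 53 -6
POP      10 53
POP      10
PUSH -3  10 -3
STORE 0  10
NEG      -10
DUP      -10 -10
PUSH 0   -10 -10 0

-3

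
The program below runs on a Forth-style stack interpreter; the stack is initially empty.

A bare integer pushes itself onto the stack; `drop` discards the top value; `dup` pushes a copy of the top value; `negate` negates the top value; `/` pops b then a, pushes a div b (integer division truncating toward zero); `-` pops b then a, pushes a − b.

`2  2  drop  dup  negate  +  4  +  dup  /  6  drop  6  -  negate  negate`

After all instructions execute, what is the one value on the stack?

2      → [2]
2      → [2, 2]
drop   → [2]
dup    → [2, 2]
negate → [2, -2]
+      → [0]
4      → [0, 4]
+      → [4]
dup    → [4, 4]
/      → [1]
6      → [1, 6]
drop   → [1]
6      → [1, 6]
-      → [-5]
negate → [5]
negate → [-5]

-5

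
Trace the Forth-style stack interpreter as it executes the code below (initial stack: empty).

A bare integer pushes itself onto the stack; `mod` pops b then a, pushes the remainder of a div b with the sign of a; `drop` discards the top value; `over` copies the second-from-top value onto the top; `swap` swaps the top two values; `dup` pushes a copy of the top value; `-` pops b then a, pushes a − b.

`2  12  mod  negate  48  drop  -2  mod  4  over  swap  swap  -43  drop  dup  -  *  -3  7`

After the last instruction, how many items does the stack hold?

4

2      → 2
12     → 2 12
mod    → 2
negate → -2
48     → -2 48
drop   → -2
-2     → -2 -2
mod    → 0
4      → 0 4
over   → 0 4 0
swap   → 0 0 4
swap   → 0 4 0
-43    → 0 4 0 -43
drop   → 0 4 0
dup    → 0 4 0 0
-      → 0 4 0
*      → 0 0
-3     → 0 0 -3
7      → 0 0 -3 7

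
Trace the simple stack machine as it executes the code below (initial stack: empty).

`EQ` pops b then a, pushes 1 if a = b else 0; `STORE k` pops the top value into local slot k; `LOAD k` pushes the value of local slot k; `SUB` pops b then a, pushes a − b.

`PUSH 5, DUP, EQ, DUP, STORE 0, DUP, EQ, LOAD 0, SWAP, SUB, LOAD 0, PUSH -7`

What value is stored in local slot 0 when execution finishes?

1

PUSH 5  → 5
DUP     → 5 5
EQ      → 1
DUP     → 1 1
STORE 0 → 1
DUP     → 1 1
EQ      → 1
LOAD 0  → 1 1
SWAP    → 1 1
SUB     → 0
LOAD 0  → 0 1
PUSH -7 → 0 1 -7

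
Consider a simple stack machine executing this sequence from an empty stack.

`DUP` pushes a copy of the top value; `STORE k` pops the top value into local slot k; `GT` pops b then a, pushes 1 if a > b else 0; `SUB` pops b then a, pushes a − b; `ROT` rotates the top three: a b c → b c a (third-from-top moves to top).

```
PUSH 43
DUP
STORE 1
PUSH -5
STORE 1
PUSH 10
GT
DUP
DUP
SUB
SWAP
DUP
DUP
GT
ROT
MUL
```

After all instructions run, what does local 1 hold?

-5

PUSH 43 : [43]
DUP     : [43, 43]
STORE 1 : [43]
PUSH -5 : [43, -5]
STORE 1 : [43]
PUSH 10 : [43, 10]
GT      : [1]
DUP     : [1, 1]
DUP     : [1, 1, 1]
SUB     : [1, 0]
SWAP    : [0, 1]
DUP     : [0, 1, 1]
DUP     : [0, 1, 1, 1]
GT      : [0, 1, 0]
ROT     : [1, 0, 0]
MUL     : [1, 0]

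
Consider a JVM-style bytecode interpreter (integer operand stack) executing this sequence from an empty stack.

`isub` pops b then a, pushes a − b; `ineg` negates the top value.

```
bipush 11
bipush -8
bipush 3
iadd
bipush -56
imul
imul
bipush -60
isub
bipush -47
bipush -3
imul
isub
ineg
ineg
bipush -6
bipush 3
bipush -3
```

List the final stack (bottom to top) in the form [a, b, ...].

[2999, -6, 3, -3]

bipush 11  -> [11]
bipush -8  -> [11, -8]
bipush 3   -> [11, -8, 3]
iadd       -> [11, -5]
bipush -56 -> [11, -5, -56]
imul       -> [11, 280]
imul       -> [3080]
bipush -60 -> [3080, -60]
isub       -> [3140]
bipush -47 -> [3140, -47]
bipush -3  -> [3140, -47, -3]
imul       -> [3140, 141]
isub       -> [2999]
ineg       -> [-2999]
ineg       -> [2999]
bipush -6  -> [2999, -6]
bipush 3   -> [2999, -6, 3]
bipush -3  -> [2999, -6, 3, -3]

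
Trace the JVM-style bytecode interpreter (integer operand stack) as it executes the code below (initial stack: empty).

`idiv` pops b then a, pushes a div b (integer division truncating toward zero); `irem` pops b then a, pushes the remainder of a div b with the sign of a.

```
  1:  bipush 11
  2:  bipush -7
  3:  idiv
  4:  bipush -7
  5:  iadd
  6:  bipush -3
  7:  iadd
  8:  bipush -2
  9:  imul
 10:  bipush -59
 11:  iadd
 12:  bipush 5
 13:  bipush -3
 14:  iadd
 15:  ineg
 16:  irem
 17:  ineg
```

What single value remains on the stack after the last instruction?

1

bipush 11  → 11
bipush -7  → 11 -7
idiv       → -1
bipush -7  → -1 -7
iadd       → -8
bipush -3  → -8 -3
iadd       → -11
bipush -2  → -11 -2
imul       → 22
bipush -59 → 22 -59
iadd       → -37
bipush 5   → -37 5
bipush -3  → -37 5 -3
iadd       → -37 2
ineg       → -37 -2
irem       → -1
ineg       → 1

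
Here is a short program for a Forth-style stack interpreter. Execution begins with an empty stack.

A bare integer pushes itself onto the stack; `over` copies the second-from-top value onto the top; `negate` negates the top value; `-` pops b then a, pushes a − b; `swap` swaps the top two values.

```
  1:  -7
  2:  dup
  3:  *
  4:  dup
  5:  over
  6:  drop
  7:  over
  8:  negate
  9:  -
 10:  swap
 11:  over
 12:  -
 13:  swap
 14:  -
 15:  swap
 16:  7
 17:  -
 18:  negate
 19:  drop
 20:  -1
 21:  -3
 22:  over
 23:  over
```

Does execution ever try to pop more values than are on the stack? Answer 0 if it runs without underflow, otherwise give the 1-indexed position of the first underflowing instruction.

15

-7     : -7
dup    : -7 -7
*      : 49
dup    : 49 49
over   : 49 49 49
drop   : 49 49
over   : 49 49 49
negate : 49 49 -49
-      : 49 98
swap   : 98 49
over   : 98 49 98
-      : 98 -49
swap   : -49 98
-      : -147
swap  — needs 2 operands, stack has 1 → underflow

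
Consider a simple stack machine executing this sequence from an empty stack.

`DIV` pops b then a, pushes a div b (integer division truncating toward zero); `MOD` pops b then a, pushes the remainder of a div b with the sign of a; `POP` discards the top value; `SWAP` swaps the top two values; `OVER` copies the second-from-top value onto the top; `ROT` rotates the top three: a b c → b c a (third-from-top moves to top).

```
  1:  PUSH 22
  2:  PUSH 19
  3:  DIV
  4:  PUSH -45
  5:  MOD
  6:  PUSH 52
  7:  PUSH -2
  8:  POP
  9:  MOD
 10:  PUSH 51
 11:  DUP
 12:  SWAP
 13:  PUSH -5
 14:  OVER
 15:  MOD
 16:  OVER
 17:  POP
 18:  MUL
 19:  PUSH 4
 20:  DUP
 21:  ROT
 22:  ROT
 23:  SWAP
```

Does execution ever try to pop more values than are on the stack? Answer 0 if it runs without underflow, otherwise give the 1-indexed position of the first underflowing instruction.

0

PUSH 22   22
PUSH 19   22 19
DIV       1
PUSH -45  1 -45
MOD       1
PUSH 52   1 52
PUSH -2   1 52 -2
POP       1 52
MOD       1
PUSH 51   1 51
DUP       1 51 51
SWAP      1 51 51
PUSH -5   1 51 51 -5
OVER      1 51 51 -5 51
MOD       1 51 51 -5
OVER      1 51 51 -5 51
POP       1 51 51 -5
MUL       1 51 -255
PUSH 4    1 51 -255 4
DUP       1 51 -255 4 4
ROT       1 51 4 4 -255
ROT       1 51 4 -255 4
SWAP      1 51 4 4 -255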